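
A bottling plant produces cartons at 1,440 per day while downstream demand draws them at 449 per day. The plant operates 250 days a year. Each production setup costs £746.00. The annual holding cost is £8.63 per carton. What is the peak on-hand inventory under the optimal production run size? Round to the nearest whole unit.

I_max ≈ 3,654 cartons

Annual demand D = 449 × 250 = 112,250.
Production build-up factor (1 − d/p) = 1 − 449/1,440 = 0.6882.
Q* = √(2DS / (H(1 − d/p))) = √(2 × 112,250 × 746 / (8.63 × 0.6882)).
= √(167,477,000 / 5.9391) ≈ 5310.270.
Maximum inventory = Q*(1 − d/p) = 5310.270 × 0.6882 ≈ 3654.498.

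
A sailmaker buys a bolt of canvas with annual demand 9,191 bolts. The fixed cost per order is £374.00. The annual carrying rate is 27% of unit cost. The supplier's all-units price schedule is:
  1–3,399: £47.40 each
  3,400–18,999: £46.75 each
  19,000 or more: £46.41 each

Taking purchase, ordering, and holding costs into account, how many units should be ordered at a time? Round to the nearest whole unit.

Holding cost per unit per year at price C is H = 0.27·C.
Evaluate total cost at each tier's feasible EOQ or, if the EOQ is below the tier, at the tier's minimum quantity.
EOQ at £47.40 = 732.9 (feasible in tier 1): TC = 9,191×£47.40 + (9,191/732.9)×374 + (732.9/2)×0.27×£47.40 = £445,033.41.
EOQ at £46.75 = 738.0 < 3400, so use break Q=3400: TC = 9,191×£46.75 + (9,191/3400.0)×374 + (3400.0/2)×0.27×£46.75 = £452,148.51.
EOQ at £46.41 = 740.7 < 19000, so use break Q=19000: TC = 9,191×£46.41 + (9,191/19000.0)×374 + (19000.0/2)×0.27×£46.41 = £545,776.88.
Lowest total cost is £445,033.41 at Q = 732.9.

Q* ≈ 733 bolts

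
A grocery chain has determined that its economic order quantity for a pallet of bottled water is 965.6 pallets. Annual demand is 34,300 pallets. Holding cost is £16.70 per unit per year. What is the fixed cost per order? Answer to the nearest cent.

S ≈ £226.98

Invert the EOQ relation Q*² = 2DS/H.
From Q* = √(2DS/H): S = Q*²H / (2D) = 965.6² × 16.7 / (2 × 34,300) = 226.9796.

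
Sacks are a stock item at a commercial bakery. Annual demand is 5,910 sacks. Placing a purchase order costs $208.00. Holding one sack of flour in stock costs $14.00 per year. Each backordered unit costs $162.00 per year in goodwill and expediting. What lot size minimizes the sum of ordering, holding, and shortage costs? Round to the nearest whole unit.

With planned backorders, Q* = √(2DS/H) · √((H+B)/B).
√(2DS/H) = √(2 × 5,910 × 208 / 14) = 419.060.
√((H+B)/B) = √((14+162)/162) = 1.0423.
Q* ≈ 436.793.

Q* ≈ 437 sacks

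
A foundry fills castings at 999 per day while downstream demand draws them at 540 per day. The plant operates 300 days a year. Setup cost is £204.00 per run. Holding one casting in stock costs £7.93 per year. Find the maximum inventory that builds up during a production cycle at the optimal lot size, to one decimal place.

I_max ≈ 1,956.9 castings

Annual demand D = 540 × 300 = 162,000.
Production build-up factor (1 − d/p) = 1 − 540/999 = 0.4595.
Q* = √(2DS / (H(1 − d/p))) = √(2 × 162,000 × 204 / (7.93 × 0.4595)).
= √(66,096,000 / 3.6435) ≈ 4259.194.
Maximum inventory = Q*(1 − d/p) = 4259.194 × 0.4595 ≈ 1956.927.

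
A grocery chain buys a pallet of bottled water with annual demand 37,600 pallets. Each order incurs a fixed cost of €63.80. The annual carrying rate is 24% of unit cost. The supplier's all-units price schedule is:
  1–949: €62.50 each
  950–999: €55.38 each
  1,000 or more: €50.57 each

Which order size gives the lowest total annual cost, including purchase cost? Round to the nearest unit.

Holding cost per unit per year at price C is H = 0.24·C.
Candidates are each tier's EOQ (if it falls in that tier) and each price-break quantity.
EOQ at €62.50 = 565.6 (feasible in tier 1): TC = 37,600×€62.50 + (37,600/565.6)×63.8 + (565.6/2)×0.24×€62.50 = €2,358,483.30.
EOQ at €55.38 = 600.8 < 950, so use break Q=950: TC = 37,600×€55.38 + (37,600/950.0)×63.8 + (950.0/2)×0.24×€55.38 = €2,091,126.46.
EOQ at €50.57 = 628.7 < 1000, so use break Q=1000: TC = 37,600×€50.57 + (37,600/1000.0)×63.8 + (1000.0/2)×0.24×€50.57 = €1,909,899.28.
Lowest total cost is €1,909,899.28 at Q = 1000.0.

Q* ≈ 1,000 pallets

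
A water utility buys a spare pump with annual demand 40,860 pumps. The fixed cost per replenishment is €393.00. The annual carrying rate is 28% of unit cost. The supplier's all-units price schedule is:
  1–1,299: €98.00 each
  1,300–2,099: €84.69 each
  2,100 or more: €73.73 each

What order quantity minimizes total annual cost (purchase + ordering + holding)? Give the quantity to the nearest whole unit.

Holding cost per unit per year at price C is H = 0.28·C.
Evaluate total cost at each tier's feasible EOQ or, if the EOQ is below the tier, at the tier's minimum quantity.
EOQ at €98.00 = 1081.9 (feasible in tier 1): TC = 40,860×€98.00 + (40,860/1081.9)×393 + (1081.9/2)×0.28×€98.00 = €4,033,966.06.
EOQ at €84.69 = 1163.8 < 1300, so use break Q=1300: TC = 40,860×€84.69 + (40,860/1300.0)×393 + (1300.0/2)×0.28×€84.69 = €3,488,199.27.
EOQ at €73.73 = 1247.3 < 2100, so use break Q=2100: TC = 40,860×€73.73 + (40,860/2100.0)×393 + (2100.0/2)×0.28×€73.73 = €3,041,931.08.
Lowest total cost is €3,041,931.08 at Q = 2100.0.

Q* ≈ 2,100 pumps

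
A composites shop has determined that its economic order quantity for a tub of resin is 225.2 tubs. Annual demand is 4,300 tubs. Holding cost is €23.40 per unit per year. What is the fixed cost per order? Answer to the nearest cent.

S ≈ €137.99

The basic EOQ model gives Q* = √(2DS/H); rearrange for the unknown.
From Q* = √(2DS/H): S = Q*²H / (2D) = 225.2² × 23.4 / (2 × 4,300) = 137.9921.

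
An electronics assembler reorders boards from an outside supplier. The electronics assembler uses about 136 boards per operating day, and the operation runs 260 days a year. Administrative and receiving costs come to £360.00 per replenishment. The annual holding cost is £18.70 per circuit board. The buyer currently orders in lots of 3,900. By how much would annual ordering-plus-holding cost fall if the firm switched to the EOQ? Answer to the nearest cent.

Annual demand D = 136 × 260 = 35,360.
EOQ = √(2DS/H) = √(2 × 35,360 × 360 / 18.7) ≈ 1166.81.
Cost at Q* = (D/Q*)S + (Q*/2)H = √(2DSH) ≈ £21,819.42.
Cost at Q = 3,900: (35,360/3,900)×360 + (3,900/2)×18.7 = £3,264.00 + £36,465.00 = £39,729.00.
Excess = £39,729.00 − £21,819.42 = £17,909.58.

Extra cost ≈ £17,909.58 per year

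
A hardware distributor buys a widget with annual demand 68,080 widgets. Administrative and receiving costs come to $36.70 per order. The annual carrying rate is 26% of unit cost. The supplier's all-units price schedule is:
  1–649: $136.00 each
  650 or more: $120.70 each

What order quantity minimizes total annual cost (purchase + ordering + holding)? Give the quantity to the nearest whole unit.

Holding cost per unit per year at price C is H = 0.26·C.
For each price level, check whether its EOQ is feasible; otherwise the best quantity at that price is the breakpoint.
EOQ at $136.00 = 375.9 (feasible in tier 1): TC = 68,080×$136.00 + (68,080/375.9)×36.7 + (375.9/2)×0.26×$136.00 = $9,272,172.72.
EOQ at $120.70 = 399.0 < 650, so use break Q=650: TC = 68,080×$120.70 + (68,080/650.0)×36.7 + (650.0/2)×0.26×$120.70 = $8,231,299.05.
Lowest total cost is $8,231,299.05 at Q = 650.0.

Q* ≈ 650 widgets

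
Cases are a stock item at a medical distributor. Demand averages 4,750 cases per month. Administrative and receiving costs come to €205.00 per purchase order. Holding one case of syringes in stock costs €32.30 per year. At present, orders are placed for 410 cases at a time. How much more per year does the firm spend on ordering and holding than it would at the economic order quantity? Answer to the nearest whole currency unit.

Extra cost ≈ €7,647 per year

Annual demand D = 4,750 × 12 = 57,000.
EOQ = √(2DS/H) = √(2 × 57,000 × 205 / 32.3) ≈ 850.61.
Cost at Q* = (D/Q*)S + (Q*/2)H = √(2DSH) ≈ €27,474.55.
Cost at Q = 410: (57,000/410)×205 + (410/2)×32.3 = €28,500.00 + €6,621.50 = €35,121.50.
Excess = €35,121.50 − €27,474.55 = €7,646.95.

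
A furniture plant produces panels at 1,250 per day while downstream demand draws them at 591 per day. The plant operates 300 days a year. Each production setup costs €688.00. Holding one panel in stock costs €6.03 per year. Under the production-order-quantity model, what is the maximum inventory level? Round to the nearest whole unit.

Annual demand D = 591 × 300 = 177,300.
Production build-up factor (1 − d/p) = 1 − 591/1,250 = 0.5272.
Q* = √(2DS / (H(1 − d/p))) = √(2 × 177,300 × 688 / (6.03 × 0.5272)).
= √(243,964,800 / 3.179) ≈ 8760.265.
Maximum inventory = Q*(1 − d/p) = 8760.265 × 0.5272 ≈ 4618.412.

I_max ≈ 4,618 panels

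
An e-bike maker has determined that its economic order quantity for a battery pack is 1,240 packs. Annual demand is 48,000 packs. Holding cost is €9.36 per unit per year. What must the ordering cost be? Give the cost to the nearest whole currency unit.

Invert the EOQ relation Q*² = 2DS/H.
From Q* = √(2DS/H): S = Q*²H / (2D) = 1,240² × 9.36 / (2 × 48,000) = 149.9160.

S ≈ €150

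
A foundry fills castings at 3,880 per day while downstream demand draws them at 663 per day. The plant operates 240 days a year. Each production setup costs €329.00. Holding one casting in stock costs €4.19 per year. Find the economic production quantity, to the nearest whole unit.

Annual demand D = 663 × 240 = 159,120.
Production build-up factor (1 − d/p) = 1 − 663/3,880 = 0.8291.
Q* = √(2DS / (H(1 − d/p))) = √(2 × 159,120 × 329 / (4.19 × 0.8291)).
= √(104,700,960 / 3.474) ≈ 5489.827.

Q* ≈ 5,490 castings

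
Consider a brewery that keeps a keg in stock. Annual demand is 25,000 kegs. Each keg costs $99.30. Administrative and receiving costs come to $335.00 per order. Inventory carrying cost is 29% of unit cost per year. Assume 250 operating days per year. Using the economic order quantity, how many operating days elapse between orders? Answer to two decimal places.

Holding cost H = 0.29 × $99.30 = $28.7970 per unit per year.
The optimal lot size = √(2DS/H) = √(2 × 25,000 × 335 / 28.797) ≈ 762.66.
Cycle time = Q*/D × 250 = 762.66 / 25,000 × 250 ≈ 7.627 days.

T ≈ 7.63 days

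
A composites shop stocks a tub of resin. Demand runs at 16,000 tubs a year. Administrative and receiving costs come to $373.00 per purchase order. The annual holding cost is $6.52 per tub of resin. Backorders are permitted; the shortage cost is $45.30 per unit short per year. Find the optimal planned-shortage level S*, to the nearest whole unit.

With planned backorders, Q* = √(2DS/H) · √((H+B)/B).
√(2DS/H) = √(2 × 16,000 × 373 / 6.52) = 1353.024.
√((H+B)/B) = √((6.52+45.3)/45.3) = 1.0695.
Q* ≈ 1447.122.
S* = Q* · H/(H+B) = 1447.122 × 6.52/51.82 ≈ 182.077.

S* ≈ 182 tubs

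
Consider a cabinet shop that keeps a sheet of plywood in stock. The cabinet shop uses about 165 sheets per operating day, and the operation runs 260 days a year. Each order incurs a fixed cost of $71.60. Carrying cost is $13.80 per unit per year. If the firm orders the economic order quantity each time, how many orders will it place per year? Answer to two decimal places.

N ≈ 64.30 orders per year

Annual demand D = 165 × 260 = 42,900.
Q* = √(2DS/H) = √(2 × 42,900 × 71.6 / 13.8) ≈ 667.21.
Orders per year = D / Q* = 42,900 / 667.21 ≈ 64.298.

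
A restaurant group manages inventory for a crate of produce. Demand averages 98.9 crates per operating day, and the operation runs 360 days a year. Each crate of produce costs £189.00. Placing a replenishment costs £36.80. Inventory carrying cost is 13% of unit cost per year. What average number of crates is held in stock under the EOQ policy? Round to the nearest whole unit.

Annual demand D = 98.9 × 360 = 35,604.
Holding cost H = 0.13 × £189.00 = £24.5700 per unit per year.
EOQ = √(2DS/H) = √(2 × 35,604 × 36.8 / 24.57) ≈ 326.58.
Average inventory = Q*/2 ≈ 326.58 / 2 = 163.289.

Average inventory ≈ 163 crates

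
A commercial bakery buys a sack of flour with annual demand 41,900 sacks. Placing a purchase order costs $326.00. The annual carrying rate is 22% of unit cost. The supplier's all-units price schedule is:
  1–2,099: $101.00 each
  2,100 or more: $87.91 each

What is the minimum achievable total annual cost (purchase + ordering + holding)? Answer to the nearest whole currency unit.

TC* ≈ $3,710,241

Holding cost per unit per year at price C is H = 0.22·C.
For each price level, check whether its EOQ is feasible; otherwise the best quantity at that price is the breakpoint.
EOQ at $101.00 = 1108.8 (feasible in tier 1): TC = 41,900×$101.00 + (41,900/1108.8)×326 + (1108.8/2)×0.22×$101.00 = $4,256,537.85.
EOQ at $87.91 = 1188.5 < 2100, so use break Q=2100: TC = 41,900×$87.91 + (41,900/2100.0)×326 + (2100.0/2)×0.22×$87.91 = $3,710,240.69.
Lowest total cost among the candidates is at Q = 2100.0.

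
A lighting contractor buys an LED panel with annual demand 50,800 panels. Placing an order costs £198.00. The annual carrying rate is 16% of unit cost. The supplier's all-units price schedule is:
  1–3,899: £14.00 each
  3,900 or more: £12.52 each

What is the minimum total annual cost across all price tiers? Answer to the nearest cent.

TC* ≈ £642,501.32

Holding cost per unit per year at price C is H = 0.16·C.
Evaluate total cost at each tier's feasible EOQ or, if the EOQ is below the tier, at the tier's minimum quantity.
EOQ at £14.00 = 2996.8 (feasible in tier 1): TC = 50,800×£14.00 + (50,800/2996.8)×198 + (2996.8/2)×0.16×£14.00 = £717,912.80.
EOQ at £12.52 = 3169.0 < 3900, so use break Q=3900: TC = 50,800×£12.52 + (50,800/3900.0)×198 + (3900.0/2)×0.16×£12.52 = £642,501.32.
Lowest total cost among the candidates is at Q = 3900.0.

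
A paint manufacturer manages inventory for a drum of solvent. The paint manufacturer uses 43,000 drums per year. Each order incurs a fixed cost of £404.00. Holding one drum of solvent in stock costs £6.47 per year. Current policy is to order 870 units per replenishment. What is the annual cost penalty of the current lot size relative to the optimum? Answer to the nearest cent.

Extra cost ≈ £7,789.15 per year

EOQ = √(2DS/H) = √(2 × 43,000 × 404 / 6.47) ≈ 2317.33.
Cost at Q* = (D/Q*)S + (Q*/2)H = √(2DSH) ≈ £14,993.12.
Cost at Q = 870: (43,000/870)×404 + (870/2)×6.47 = £19,967.82 + £2,814.45 = £22,782.27.
Excess = £22,782.27 − £14,993.12 = £7,789.15.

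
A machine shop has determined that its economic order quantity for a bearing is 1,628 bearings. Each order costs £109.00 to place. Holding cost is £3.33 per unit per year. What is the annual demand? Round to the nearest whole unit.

D ≈ 40,485 bearings per year

Invert the EOQ relation Q*² = 2DS/H.
From Q* = √(2DS/H): D = Q*²H / (2S) = 1,628² × 3.33 / (2 × 109) = 40485.223.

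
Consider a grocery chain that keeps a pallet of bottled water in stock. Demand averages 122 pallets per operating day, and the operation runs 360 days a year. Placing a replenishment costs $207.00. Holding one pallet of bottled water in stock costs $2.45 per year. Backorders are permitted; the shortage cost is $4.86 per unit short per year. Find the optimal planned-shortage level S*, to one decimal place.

Annual demand D = 122 × 360 = 43,920.
With planned backorders, Q* = √(2DS/H) · √((H+B)/B).
√(2DS/H) = √(2 × 43,920 × 207 / 2.45) = 2724.258.
√((H+B)/B) = √((2.45+4.86)/4.86) = 1.2264.
Q* ≈ 3341.095.
S* = Q* · H/(H+B) = 3341.095 × 2.45/7.31 ≈ 1119.793.

S* ≈ 1,119.8 pallets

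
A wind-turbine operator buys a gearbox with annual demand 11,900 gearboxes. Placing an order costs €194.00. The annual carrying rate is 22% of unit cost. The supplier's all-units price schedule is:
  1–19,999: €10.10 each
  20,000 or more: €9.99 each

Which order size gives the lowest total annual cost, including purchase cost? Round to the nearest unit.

Holding cost per unit per year at price C is H = 0.22·C.
Candidates are each tier's EOQ (if it falls in that tier) and each price-break quantity.
EOQ at €10.10 = 1441.5 (feasible in tier 1): TC = 11,900×€10.10 + (11,900/1441.5)×194 + (1441.5/2)×0.22×€10.10 = €123,393.03.
EOQ at €9.99 = 1449.4 < 20000, so use break Q=20000: TC = 11,900×€9.99 + (11,900/20000.0)×194 + (20000.0/2)×0.22×€9.99 = €140,974.43.
Lowest total cost is €123,393.03 at Q = 1441.5.

Q* ≈ 1,442 gearboxes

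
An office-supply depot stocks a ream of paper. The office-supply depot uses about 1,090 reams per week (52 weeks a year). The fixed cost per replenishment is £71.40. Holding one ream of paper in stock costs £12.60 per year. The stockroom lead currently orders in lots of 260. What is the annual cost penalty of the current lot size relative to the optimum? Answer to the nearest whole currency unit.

Annual demand D = 1,090 × 52 = 56,680.
EOQ = √(2DS/H) = √(2 × 56,680 × 71.4 / 12.6) ≈ 801.48.
Cost at Q* = (D/Q*)S + (Q*/2)H = √(2DSH) ≈ £10,098.67.
Cost at Q = 260: (56,680/260)×71.4 + (260/2)×12.6 = £15,565.20 + £1,638.00 = £17,203.20.
Excess = £17,203.20 − £10,098.67 = £7,104.53.

Extra cost ≈ £7,105 per year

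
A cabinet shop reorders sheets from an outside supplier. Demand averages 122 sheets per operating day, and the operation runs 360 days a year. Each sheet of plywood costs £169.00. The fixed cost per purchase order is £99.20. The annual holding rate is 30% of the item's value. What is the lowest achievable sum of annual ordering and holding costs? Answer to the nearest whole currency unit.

Annual demand D = 122 × 360 = 43,920.
Holding cost H = 0.30 × £169.00 = £50.7000 per unit per year.
Q* = √(2DS/H) = √(2 × 43,920 × 99.2 / 50.7) ≈ 414.57.
At the optimum the two cost components are equal, so total cost = 2·(Q*/2)H = Q*·H.
Minimum total = √(2DSH) = √(2 × 43,920 × 99.2 × 50.7) ≈ 21018.706.

TC* ≈ £21,019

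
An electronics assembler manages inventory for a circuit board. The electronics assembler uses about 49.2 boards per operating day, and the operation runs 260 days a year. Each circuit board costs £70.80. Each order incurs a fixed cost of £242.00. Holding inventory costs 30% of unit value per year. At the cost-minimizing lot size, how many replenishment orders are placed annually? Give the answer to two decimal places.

N ≈ 23.69 orders per year

Annual demand D = 49.2 × 260 = 12,792.
Holding cost H = 0.30 × £70.80 = £21.2400 per unit per year.
Q* = √(2DS/H) = √(2 × 12,792 × 242 / 21.24) ≈ 539.90.
Orders per year = D / Q* = 12,792 / 539.90 ≈ 23.693.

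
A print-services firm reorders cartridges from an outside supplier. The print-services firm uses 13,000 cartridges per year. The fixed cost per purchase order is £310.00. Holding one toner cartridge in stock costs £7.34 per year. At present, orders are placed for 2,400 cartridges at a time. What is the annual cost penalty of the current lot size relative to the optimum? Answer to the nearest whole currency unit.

Extra cost ≈ £2,796 per year

EOQ = √(2DS/H) = √(2 × 13,000 × 310 / 7.34) ≈ 1047.90.
Cost at Q* = (D/Q*)S + (Q*/2)H = √(2DSH) ≈ £7,691.58.
Cost at Q = 2,400: (13,000/2,400)×310 + (2,400/2)×7.34 = £1,679.17 + £8,808.00 = £10,487.17.
Excess = £10,487.17 − £7,691.58 = £2,795.59.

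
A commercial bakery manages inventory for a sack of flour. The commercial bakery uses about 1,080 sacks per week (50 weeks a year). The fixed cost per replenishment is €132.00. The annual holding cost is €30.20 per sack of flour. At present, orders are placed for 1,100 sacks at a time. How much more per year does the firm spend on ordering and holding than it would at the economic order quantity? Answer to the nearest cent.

Extra cost ≈ €2,340.75 per year

Annual demand D = 1,080 × 50 = 54,000.
EOQ = √(2DS/H) = √(2 × 54,000 × 132 / 30.2) ≈ 687.06.
Cost at Q* = (D/Q*)S + (Q*/2)H = √(2DSH) ≈ €20,749.25.
Cost at Q = 1,100: (54,000/1,100)×132 + (1,100/2)×30.2 = €6,480.00 + €16,610.00 = €23,090.00.
Excess = €23,090.00 − €20,749.25 = €2,340.75.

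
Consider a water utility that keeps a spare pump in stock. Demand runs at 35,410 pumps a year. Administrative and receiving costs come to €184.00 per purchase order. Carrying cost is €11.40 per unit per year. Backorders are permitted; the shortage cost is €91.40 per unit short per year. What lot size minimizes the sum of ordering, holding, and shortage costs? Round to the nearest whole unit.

Q* ≈ 1,134 pumps

With planned backorders, Q* = √(2DS/H) · √((H+B)/B).
√(2DS/H) = √(2 × 35,410 × 184 / 11.4) = 1069.140.
√((H+B)/B) = √((11.4+91.4)/91.4) = 1.0605.
Q* ≈ 1133.856.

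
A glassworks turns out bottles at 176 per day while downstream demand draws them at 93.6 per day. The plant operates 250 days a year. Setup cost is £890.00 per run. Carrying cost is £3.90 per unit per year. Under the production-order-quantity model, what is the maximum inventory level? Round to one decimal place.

Annual demand D = 93.6 × 250 = 23,400.
Production build-up factor (1 − d/p) = 1 − 93.6/176 = 0.4682.
Q* = √(2DS / (H(1 − d/p))) = √(2 × 23,400 × 890 / (3.9 × 0.4682)).
= √(41,652,000 / 1.8259) ≈ 4776.154.
Maximum inventory = Q*(1 − d/p) = 4776.154 × 0.4682 ≈ 2236.109.

I_max ≈ 2,236.1 bottles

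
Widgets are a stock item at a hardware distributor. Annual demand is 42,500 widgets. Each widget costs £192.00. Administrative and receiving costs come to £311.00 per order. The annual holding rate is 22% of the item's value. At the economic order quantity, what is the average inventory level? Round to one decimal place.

Holding cost H = 0.22 × £192.00 = £42.2400 per unit per year.
EOQ = √(2DS/H) = √(2 × 42,500 × 311 / 42.24) ≈ 791.09.
Average inventory = Q*/2 ≈ 791.09 / 2 = 395.547.

Average inventory ≈ 395.5 widgets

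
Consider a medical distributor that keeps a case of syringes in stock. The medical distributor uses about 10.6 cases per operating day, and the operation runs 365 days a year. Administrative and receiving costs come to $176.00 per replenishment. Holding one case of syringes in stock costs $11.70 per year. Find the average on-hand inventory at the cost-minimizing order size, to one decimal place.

Average inventory ≈ 170.6 cases

Annual demand D = 10.6 × 365 = 3,869.
The optimal lot size = √(2DS/H) = √(2 × 3,869 × 176 / 11.7) ≈ 341.18.
Average inventory = Q*/2 ≈ 341.18 / 2 = 170.588.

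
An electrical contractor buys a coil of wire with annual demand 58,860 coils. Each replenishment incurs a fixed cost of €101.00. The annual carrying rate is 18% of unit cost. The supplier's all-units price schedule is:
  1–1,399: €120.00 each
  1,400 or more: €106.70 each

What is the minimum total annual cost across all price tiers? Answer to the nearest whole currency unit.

TC* ≈ €6,298,053

Holding cost per unit per year at price C is H = 0.18·C.
Evaluate total cost at each tier's feasible EOQ or, if the EOQ is below the tier, at the tier's minimum quantity.
EOQ at €120.00 = 741.9 (feasible in tier 1): TC = 58,860×€120.00 + (58,860/741.9)×101 + (741.9/2)×0.18×€120.00 = €7,079,225.54.
EOQ at €106.70 = 786.8 < 1400, so use break Q=1400: TC = 58,860×€106.70 + (58,860/1400.0)×101 + (1400.0/2)×0.18×€106.70 = €6,298,052.53.
Lowest total cost among the candidates is at Q = 1400.0.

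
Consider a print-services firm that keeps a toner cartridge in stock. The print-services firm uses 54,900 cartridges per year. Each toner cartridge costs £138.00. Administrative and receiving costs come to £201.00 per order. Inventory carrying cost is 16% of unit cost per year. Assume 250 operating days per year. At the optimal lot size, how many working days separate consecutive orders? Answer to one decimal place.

T ≈ 4.6 days

Holding cost H = 0.16 × £138.00 = £22.0800 per unit per year.
Q* = √(2DS/H) = √(2 × 54,900 × 201 / 22.08) ≈ 999.77.
Cycle time = Q*/D × 250 = 999.77 / 54,900 × 250 ≈ 4.553 days.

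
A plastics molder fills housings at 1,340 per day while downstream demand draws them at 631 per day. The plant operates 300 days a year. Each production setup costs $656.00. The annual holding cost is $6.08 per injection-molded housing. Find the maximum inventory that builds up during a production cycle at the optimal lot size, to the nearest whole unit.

Annual demand D = 631 × 300 = 189,300.
Production build-up factor (1 − d/p) = 1 − 631/1,340 = 0.5291.
Q* = √(2DS / (H(1 − d/p))) = √(2 × 189,300 × 656 / (6.08 × 0.5291)).
= √(248,361,600 / 3.217) ≈ 8786.577.
Maximum inventory = Q*(1 − d/p) = 8786.577 × 0.5291 ≈ 4649.017.

I_max ≈ 4,649 housings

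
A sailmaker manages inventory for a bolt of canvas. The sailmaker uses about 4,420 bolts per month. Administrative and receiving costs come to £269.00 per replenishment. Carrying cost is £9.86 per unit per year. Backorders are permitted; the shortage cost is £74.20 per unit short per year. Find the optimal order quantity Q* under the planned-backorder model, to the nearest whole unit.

Annual demand D = 4,420 × 12 = 53,040.
With planned backorders, Q* = √(2DS/H) · √((H+B)/B).
√(2DS/H) = √(2 × 53,040 × 269 / 9.86) = 1701.196.
√((H+B)/B) = √((9.86+74.2)/74.2) = 1.0644.
Q* ≈ 1810.703.

Q* ≈ 1,811 bolts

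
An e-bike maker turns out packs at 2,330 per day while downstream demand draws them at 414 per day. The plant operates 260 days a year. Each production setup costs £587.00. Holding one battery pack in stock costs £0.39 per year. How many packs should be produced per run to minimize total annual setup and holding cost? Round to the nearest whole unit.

Q* ≈ 19,850 packs

Annual demand D = 414 × 260 = 107,640.
Production build-up factor (1 − d/p) = 1 − 414/2,330 = 0.8223.
Q* = √(2DS / (H(1 − d/p))) = √(2 × 107,640 × 587 / (0.39 × 0.8223)).
= √(126,369,360 / 0.3207) ≈ 19850.379.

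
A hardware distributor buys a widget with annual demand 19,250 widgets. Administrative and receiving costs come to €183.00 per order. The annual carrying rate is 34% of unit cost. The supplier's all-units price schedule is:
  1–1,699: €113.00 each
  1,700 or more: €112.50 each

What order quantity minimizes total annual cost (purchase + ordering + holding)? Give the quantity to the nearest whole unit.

Q* ≈ 428 widgets

Holding cost per unit per year at price C is H = 0.34·C.
For each price level, check whether its EOQ is feasible; otherwise the best quantity at that price is the breakpoint.
EOQ at €113.00 = 428.2 (feasible in tier 1): TC = 19,250×€113.00 + (19,250/428.2)×183 + (428.2/2)×0.34×€113.00 = €2,191,702.60.
EOQ at €112.50 = 429.2 < 1700, so use break Q=1700: TC = 19,250×€112.50 + (19,250/1700.0)×183 + (1700.0/2)×0.34×€112.50 = €2,200,209.71.
Lowest total cost is €2,191,702.60 at Q = 428.2.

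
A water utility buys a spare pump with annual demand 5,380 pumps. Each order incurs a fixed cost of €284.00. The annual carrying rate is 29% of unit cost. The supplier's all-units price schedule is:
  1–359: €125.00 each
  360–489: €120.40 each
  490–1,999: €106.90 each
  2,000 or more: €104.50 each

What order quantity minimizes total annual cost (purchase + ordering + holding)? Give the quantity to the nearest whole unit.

Q* ≈ 490 pumps

Holding cost per unit per year at price C is H = 0.29·C.
For each price level, check whether its EOQ is feasible; otherwise the best quantity at that price is the breakpoint.
EOQ at €125.00 = 290.3 (feasible in tier 1): TC = 5,380×€125.00 + (5,380/290.3)×284 + (290.3/2)×0.29×€125.00 = €683,024.93.
EOQ at €120.40 = 295.8 < 360, so use break Q=360: TC = 5,380×€120.40 + (5,380/360.0)×284 + (360.0/2)×0.29×€120.40 = €658,281.10.
EOQ at €106.90 = 314.0 < 490, so use break Q=490: TC = 5,380×€106.90 + (5,380/490.0)×284 + (490.0/2)×0.29×€106.90 = €585,835.45.
EOQ at €104.50 = 317.5 < 2000, so use break Q=2000: TC = 5,380×€104.50 + (5,380/2000.0)×284 + (2000.0/2)×0.29×€104.50 = €593,278.96.
Lowest total cost is €585,835.45 at Q = 490.0.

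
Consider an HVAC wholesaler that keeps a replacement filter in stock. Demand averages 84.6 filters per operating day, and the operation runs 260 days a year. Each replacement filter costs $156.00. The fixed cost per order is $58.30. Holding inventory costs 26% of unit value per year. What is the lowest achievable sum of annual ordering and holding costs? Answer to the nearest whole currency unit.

TC* ≈ $10,199

Annual demand D = 84.6 × 260 = 21,996.
Holding cost H = 0.26 × $156.00 = $40.5600 per unit per year.
EOQ = √(2DS/H) = √(2 × 21,996 × 58.3 / 40.56) ≈ 251.46.
At the optimum the two cost components are equal, so total cost = 2·(Q*/2)H = Q*·H.
Minimum total = √(2DSH) = √(2 × 21,996 × 58.3 × 40.56) ≈ 10199.294.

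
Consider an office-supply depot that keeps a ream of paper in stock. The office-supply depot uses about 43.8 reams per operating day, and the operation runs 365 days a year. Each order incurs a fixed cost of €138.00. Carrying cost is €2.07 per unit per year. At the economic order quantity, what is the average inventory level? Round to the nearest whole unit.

Annual demand D = 43.8 × 365 = 15,987.
EOQ = √(2DS/H) = √(2 × 15,987 × 138 / 2.07) ≈ 1460.00.
Average inventory = Q*/2 ≈ 1460.00 / 2 = 730.000.

Average inventory ≈ 730 reams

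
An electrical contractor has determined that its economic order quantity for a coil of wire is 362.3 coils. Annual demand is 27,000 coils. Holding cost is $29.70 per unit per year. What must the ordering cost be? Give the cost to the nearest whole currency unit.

The basic EOQ model gives Q* = √(2DS/H); rearrange for the unknown.
From Q* = √(2DS/H): S = Q*²H / (2D) = 362.3² × 29.7 / (2 × 27,000) = 72.1937.

S ≈ $72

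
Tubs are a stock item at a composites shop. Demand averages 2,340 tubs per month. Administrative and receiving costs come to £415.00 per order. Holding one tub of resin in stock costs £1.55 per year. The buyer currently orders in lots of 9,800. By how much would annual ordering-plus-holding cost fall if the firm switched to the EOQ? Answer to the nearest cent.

Annual demand D = 2,340 × 12 = 28,080.
EOQ = √(2DS/H) = √(2 × 28,080 × 415 / 1.55) ≈ 3877.68.
Cost at Q* = (D/Q*)S + (Q*/2)H = √(2DSH) ≈ £6,010.40.
Cost at Q = 9,800: (28,080/9,800)×415 + (9,800/2)×1.55 = £1,189.10 + £7,595.00 = £8,784.10.
Excess = £8,784.10 − £6,010.40 = £2,773.70.

Extra cost ≈ £2,773.70 per year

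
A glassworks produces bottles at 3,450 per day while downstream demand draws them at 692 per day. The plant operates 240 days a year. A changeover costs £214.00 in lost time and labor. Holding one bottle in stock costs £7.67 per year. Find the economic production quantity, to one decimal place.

Q* ≈ 3,404.8 bottles

Annual demand D = 692 × 240 = 166,080.
Production build-up factor (1 − d/p) = 1 − 692/3,450 = 0.7994.
Q* = √(2DS / (H(1 − d/p))) = √(2 × 166,080 × 214 / (7.67 × 0.7994)).
= √(71,082,240 / 6.1316) ≈ 3404.829.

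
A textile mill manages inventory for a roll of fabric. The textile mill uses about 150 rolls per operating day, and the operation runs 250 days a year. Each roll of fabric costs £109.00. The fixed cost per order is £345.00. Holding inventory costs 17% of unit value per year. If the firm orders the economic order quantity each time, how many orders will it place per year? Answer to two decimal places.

Annual demand D = 150 × 250 = 37,500.
Holding cost H = 0.17 × £109.00 = £18.5300 per unit per year.
EOQ = √(2DS/H) = √(2 × 37,500 × 345 / 18.53) ≈ 1181.69.
Orders per year = D / Q* = 37,500 / 1181.69 ≈ 31.734.

N ≈ 31.73 orders per year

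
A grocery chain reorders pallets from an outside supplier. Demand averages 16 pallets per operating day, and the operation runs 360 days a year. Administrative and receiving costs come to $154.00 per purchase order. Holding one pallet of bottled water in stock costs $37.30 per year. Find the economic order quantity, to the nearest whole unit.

Q* ≈ 218 pallets

Annual demand D = 16 × 360 = 5,760.
EOQ = √(2DS / H) = √(2 × 5,760 × 154 / 37.3).
= √(1,774,080 / 37.3) = √47,562.4665 ≈ 218.088.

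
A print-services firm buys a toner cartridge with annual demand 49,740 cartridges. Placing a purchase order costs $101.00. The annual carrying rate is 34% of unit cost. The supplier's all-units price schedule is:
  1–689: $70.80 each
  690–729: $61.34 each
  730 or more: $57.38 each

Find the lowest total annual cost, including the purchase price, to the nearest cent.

Holding cost per unit per year at price C is H = 0.34·C.
For each price level, check whether its EOQ is feasible; otherwise the best quantity at that price is the breakpoint.
EOQ at $70.80 = 646.1 (feasible in tier 1): TC = 49,740×$70.80 + (49,740/646.1)×101 + (646.1/2)×0.34×$70.80 = $3,537,143.94.
EOQ at $61.34 = 694.1 (feasible in tier 2): TC = 49,740×$61.34 + (49,740/694.1)×101 + (694.1/2)×0.34×$61.34 = $3,065,527.31.
EOQ at $57.38 = 717.6 < 730, so use break Q=730: TC = 49,740×$57.38 + (49,740/730.0)×101 + (730.0/2)×0.34×$57.38 = $2,868,083.89.
Lowest total cost among the candidates is at Q = 730.0.

TC* ≈ $2,868,083.89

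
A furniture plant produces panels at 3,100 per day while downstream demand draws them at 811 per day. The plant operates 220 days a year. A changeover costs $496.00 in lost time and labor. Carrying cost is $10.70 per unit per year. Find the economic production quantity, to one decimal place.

Q* ≈ 4,733.1 panels

Annual demand D = 811 × 220 = 178,420.
Production build-up factor (1 − d/p) = 1 − 811/3,100 = 0.7384.
Q* = √(2DS / (H(1 − d/p))) = √(2 × 178,420 × 496 / (10.7 × 0.7384)).
= √(176,992,640 / 7.9007) ≈ 4733.078.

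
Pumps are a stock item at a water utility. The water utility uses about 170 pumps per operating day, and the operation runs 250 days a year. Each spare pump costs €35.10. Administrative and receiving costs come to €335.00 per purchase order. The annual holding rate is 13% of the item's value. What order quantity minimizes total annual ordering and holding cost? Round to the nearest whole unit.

Annual demand D = 170 × 250 = 42,500.
Holding cost H = 0.13 × €35.10 = €4.5630 per unit per year.
EOQ = √(2DS / H) = √(2 × 42,500 × 335 / 4.563).
= √(28,475,000 / 4.563) = √6,240,412.0096 ≈ 2498.082.

Q* ≈ 2,498 pumps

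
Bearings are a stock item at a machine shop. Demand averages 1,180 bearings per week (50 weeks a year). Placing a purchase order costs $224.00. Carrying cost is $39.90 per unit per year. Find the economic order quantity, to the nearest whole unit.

Annual demand D = 1,180 × 50 = 59,000.
EOQ = √(2DS / H) = √(2 × 59,000 × 224 / 39.9).
= √(26,432,000 / 39.9) = √662,456.1404 ≈ 813.914.

Q* ≈ 814 bearings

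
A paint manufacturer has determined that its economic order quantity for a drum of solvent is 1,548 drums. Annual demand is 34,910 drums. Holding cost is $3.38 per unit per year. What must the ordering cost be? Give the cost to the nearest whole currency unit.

S ≈ $116

Invert the EOQ relation Q*² = 2DS/H.
From Q* = √(2DS/H): S = Q*²H / (2D) = 1,548² × 3.38 / (2 × 34,910) = 116.0056.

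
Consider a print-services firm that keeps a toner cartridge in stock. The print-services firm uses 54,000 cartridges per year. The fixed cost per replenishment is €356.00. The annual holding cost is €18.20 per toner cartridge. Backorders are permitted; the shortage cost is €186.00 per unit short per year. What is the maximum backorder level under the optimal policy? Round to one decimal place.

S* ≈ 135.7 cartridges

With planned backorders, Q* = √(2DS/H) · √((H+B)/B).
√(2DS/H) = √(2 × 54,000 × 356 / 18.2) = 1453.454.
√((H+B)/B) = √((18.2+186)/186) = 1.0478.
Q* ≈ 1522.904.
S* = Q* · H/(H+B) = 1522.904 × 18.2/204.2 ≈ 135.734.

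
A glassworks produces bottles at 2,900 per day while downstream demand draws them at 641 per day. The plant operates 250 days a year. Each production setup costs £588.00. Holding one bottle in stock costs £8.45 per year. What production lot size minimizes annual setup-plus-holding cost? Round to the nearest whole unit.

Q* ≈ 5,351 bottles

Annual demand D = 641 × 250 = 160,250.
Production build-up factor (1 − d/p) = 1 − 641/2,900 = 0.7790.
Q* = √(2DS / (H(1 − d/p))) = √(2 × 160,250 × 588 / (8.45 × 0.7790)).
= √(188,454,000 / 6.5823) ≈ 5350.757.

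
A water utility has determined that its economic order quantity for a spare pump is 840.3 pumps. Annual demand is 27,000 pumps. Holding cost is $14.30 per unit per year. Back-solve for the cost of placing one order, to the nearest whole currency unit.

Invert the EOQ relation Q*² = 2DS/H.
From Q* = √(2DS/H): S = Q*²H / (2D) = 840.3² × 14.3 / (2 × 27,000) = 186.9868.

S ≈ $187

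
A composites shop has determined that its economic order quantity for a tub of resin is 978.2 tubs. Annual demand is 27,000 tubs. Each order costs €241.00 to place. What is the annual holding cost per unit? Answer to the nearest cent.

Squaring Q* = √(2DS/H) gives Q*² = 2DS/H.
From Q* = √(2DS/H): H = 2DS / Q*² = 2 × 27,000 × 241 / 978.2² = 13.6005.

H ≈ €13.60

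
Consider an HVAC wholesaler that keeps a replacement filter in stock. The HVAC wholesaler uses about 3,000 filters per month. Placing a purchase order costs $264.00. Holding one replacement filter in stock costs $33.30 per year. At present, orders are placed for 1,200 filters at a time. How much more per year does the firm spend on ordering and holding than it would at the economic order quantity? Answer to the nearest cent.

Annual demand D = 3,000 × 12 = 36,000.
EOQ = √(2DS/H) = √(2 × 36,000 × 264 / 33.3) ≈ 755.52.
Cost at Q* = (D/Q*)S + (Q*/2)H = √(2DSH) ≈ $25,158.82.
Cost at Q = 1,200: (36,000/1,200)×264 + (1,200/2)×33.3 = $7,920.00 + $19,980.00 = $27,900.00.
Excess = $27,900.00 − $25,158.82 = $2,741.18.

Extra cost ≈ $2,741.18 per year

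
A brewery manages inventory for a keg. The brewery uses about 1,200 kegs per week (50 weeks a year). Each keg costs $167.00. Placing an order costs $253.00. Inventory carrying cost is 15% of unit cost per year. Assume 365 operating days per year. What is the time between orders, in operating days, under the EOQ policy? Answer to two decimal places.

T ≈ 6.70 days

Annual demand D = 1,200 × 50 = 60,000.
Holding cost H = 0.15 × $167.00 = $25.0500 per unit per year.
The optimal lot size = √(2DS/H) = √(2 × 60,000 × 253 / 25.05) ≈ 1100.90.
Cycle time = Q*/D × 365 = 1100.90 / 60,000 × 365 ≈ 6.697 days.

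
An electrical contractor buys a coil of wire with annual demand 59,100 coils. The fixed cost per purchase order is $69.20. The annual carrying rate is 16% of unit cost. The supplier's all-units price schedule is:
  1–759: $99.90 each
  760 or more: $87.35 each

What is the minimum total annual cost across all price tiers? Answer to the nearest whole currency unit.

Holding cost per unit per year at price C is H = 0.16·C.
Evaluate total cost at each tier's feasible EOQ or, if the EOQ is below the tier, at the tier's minimum quantity.
EOQ at $99.90 = 715.4 (feasible in tier 1): TC = 59,100×$99.90 + (59,100/715.4)×69.2 + (715.4/2)×0.16×$99.90 = $5,915,524.17.
EOQ at $87.35 = 765.0 (feasible in tier 2): TC = 59,100×$87.35 + (59,100/765.0)×69.2 + (765.0/2)×0.16×$87.35 = $5,173,076.86.
Lowest total cost among the candidates is at Q = 765.0.

TC* ≈ $5,173,077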